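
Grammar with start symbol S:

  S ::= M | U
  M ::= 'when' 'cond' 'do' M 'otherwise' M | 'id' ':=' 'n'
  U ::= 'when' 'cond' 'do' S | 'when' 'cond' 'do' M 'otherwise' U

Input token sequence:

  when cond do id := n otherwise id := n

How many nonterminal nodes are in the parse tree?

4

[S [M when cond do [M id := n] otherwise [M id := n]]]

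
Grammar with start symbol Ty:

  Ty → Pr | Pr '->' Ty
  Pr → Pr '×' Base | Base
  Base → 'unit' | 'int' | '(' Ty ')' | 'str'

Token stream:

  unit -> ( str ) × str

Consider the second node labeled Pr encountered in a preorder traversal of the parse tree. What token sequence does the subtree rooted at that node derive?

( str ) × str

[Ty [Pr [Base unit]] -> [Ty [Pr [Pr [Base ( [Ty [Pr [Base str]]] )]] × [Base str]]]]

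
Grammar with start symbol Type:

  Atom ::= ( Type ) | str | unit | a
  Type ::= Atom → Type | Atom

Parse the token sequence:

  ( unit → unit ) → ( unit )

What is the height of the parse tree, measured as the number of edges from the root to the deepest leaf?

[Type [Atom ( [Type [Atom unit] → [Type [Atom unit]]] )] → [Type [Atom ( [Type [Atom unit]] )]]]

5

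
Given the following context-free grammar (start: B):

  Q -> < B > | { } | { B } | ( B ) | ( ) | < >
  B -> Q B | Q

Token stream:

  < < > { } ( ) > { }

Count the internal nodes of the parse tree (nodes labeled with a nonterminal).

10

[B [Q < [B [Q < >] [B [Q { }] [B [Q ( )]]]] >] [B [Q { }]]]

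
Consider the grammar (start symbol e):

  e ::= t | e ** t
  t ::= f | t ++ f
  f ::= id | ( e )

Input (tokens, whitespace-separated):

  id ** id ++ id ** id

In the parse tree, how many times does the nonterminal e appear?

[e [e [e [t [f id]]] ** [t [t [f id]] ++ [f id]]] ** [t [f id]]]

3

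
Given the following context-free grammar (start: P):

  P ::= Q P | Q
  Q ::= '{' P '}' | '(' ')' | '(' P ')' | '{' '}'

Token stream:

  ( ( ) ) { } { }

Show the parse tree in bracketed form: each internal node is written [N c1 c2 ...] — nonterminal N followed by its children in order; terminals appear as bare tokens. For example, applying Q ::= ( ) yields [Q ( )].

P
Q P
( P ) P
( Q ) P
( ( ) ) P
( ( ) ) Q P
( ( ) ) { } P
( ( ) ) { } Q
( ( ) ) { } { }

[P [Q ( [P [Q ( )]] )] [P [Q { }] [P [Q { }]]]]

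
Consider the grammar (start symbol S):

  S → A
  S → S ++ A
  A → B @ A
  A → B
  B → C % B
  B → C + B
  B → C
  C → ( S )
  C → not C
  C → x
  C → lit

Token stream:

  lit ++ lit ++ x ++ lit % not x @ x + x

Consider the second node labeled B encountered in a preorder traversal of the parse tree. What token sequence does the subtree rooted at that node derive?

[S [S [S [S [A [B [C lit]]]] ++ [A [B [C lit]]]] ++ [A [B [C x]]]] ++ [A [B [C lit] % [B [C not [C x]]]] @ [A [B [C x] + [B [C x]]]]]]

lit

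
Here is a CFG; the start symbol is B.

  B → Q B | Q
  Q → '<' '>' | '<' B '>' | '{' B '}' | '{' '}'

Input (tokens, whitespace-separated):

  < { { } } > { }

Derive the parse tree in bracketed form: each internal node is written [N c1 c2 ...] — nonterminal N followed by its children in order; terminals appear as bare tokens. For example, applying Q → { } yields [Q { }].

B
Q B
< B > B
< Q > B
< { B } > B
< { Q } > B
< { { } } > B
< { { } } > Q
< { { } } > { }

[B [Q < [B [Q { [B [Q { }]] }]] >] [B [Q { }]]]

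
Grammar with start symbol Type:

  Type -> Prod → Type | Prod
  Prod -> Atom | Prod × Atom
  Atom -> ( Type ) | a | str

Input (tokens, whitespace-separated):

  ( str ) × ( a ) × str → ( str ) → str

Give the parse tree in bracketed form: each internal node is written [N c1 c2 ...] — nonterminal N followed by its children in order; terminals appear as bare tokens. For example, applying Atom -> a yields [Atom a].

Type
Prod → Type
Prod × Atom → Type
Prod × Atom × Atom → Type
Atom × Atom × Atom → Type
( Type ) × Atom × Atom → Type
( Prod ) × Atom × Atom → Type
( Atom ) × Atom × Atom → Type
( str ) × Atom × Atom → Type
( str ) × ( Type ) × Atom → Type
( str ) × ( Prod ) × Atom → Type
( str ) × ( Atom ) × Atom → Type
( str ) × ( a ) × Atom → Type
( str ) × ( a ) × str → Type
( str ) × ( a ) × str → Prod → Type
( str ) × ( a ) × str → Atom → Type
( str ) × ( a ) × str → ( Type ) → Type
( str ) × ( a ) × str → ( Prod ) → Type
( str ) × ( a ) × str → ( Atom ) → Type
( str ) × ( a ) × str → ( str ) → Type
( str ) × ( a ) × str → ( str ) → Prod
( str ) × ( a ) × str → ( str ) → Atom
( str ) × ( a ) × str → ( str ) → str

[Type [Prod [Prod [Prod [Atom ( [Type [Prod [Atom str]]] )]] × [Atom ( [Type [Prod [Atom a]]] )]] × [Atom str]] → [Type [Prod [Atom ( [Type [Prod [Atom str]]] )]] → [Type [Prod [Atom str]]]]]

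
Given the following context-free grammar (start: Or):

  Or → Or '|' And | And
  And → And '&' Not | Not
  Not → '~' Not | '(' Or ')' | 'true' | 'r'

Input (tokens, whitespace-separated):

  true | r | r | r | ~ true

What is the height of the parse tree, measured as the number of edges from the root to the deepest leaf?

[Or [Or [Or [Or [Or [And [Not true]]] | [And [Not r]]] | [And [Not r]]] | [And [Not r]]] | [And [Not ~ [Not true]]]]

7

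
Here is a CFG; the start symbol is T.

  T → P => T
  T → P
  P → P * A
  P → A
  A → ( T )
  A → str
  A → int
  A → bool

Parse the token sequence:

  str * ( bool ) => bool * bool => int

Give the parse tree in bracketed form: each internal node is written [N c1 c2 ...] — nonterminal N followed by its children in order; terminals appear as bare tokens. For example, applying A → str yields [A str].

[T [P [P [A str]] * [A ( [T [P [A bool]]] )]] => [T [P [P [A bool]] * [A bool]] => [T [P [A int]]]]]

T
P => T
P * A => T
A * A => T
str * A => T
str * ( T ) => T
str * ( P ) => T
str * ( A ) => T
str * ( bool ) => T
str * ( bool ) => P => T
str * ( bool ) => P * A => T
str * ( bool ) => A * A => T
str * ( bool ) => bool * A => T
str * ( bool ) => bool * bool => T
str * ( bool ) => bool * bool => P
str * ( bool ) => bool * bool => A
str * ( bool ) => bool * bool => int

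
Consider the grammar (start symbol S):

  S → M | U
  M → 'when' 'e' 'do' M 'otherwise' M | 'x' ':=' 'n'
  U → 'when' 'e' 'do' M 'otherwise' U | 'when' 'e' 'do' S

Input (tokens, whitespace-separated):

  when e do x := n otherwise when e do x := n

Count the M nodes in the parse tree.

2

[S [U when e do [M x := n] otherwise [U when e do [S [M x := n]]]]]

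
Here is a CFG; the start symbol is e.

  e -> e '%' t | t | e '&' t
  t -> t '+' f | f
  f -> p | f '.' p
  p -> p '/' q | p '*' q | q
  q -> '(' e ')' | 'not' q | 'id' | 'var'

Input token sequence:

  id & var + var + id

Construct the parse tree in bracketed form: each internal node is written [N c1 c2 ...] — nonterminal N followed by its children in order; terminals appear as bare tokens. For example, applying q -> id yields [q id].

e
e & t
t & t
f & t
p & t
q & t
id & t
id & t + f
id & t + f + f
id & f + f + f
id & p + f + f
id & q + f + f
id & var + f + f
id & var + p + f
id & var + q + f
id & var + var + f
id & var + var + p
id & var + var + q
id & var + var + id

[e [e [t [f [p [q id]]]]] & [t [t [t [f [p [q var]]]] + [f [p [q var]]]] + [f [p [q id]]]]]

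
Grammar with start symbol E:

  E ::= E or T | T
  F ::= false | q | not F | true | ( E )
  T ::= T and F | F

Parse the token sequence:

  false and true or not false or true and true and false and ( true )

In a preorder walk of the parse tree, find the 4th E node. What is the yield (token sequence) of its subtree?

true

[E [E [E [T [T [F false]] and [F true]]] or [T [F not [F false]]]] or [T [T [T [T [F true]] and [F true]] and [F false]] and [F ( [E [T [F true]]] )]]]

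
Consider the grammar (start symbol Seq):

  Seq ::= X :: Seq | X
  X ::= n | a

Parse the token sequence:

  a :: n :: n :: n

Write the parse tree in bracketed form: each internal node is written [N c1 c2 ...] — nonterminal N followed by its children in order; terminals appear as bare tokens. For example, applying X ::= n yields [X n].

Seq
X :: Seq
a :: Seq
a :: X :: Seq
a :: n :: Seq
a :: n :: X :: Seq
a :: n :: n :: Seq
a :: n :: n :: X
a :: n :: n :: n

[Seq [X a] :: [Seq [X n] :: [Seq [X n] :: [Seq [X n]]]]]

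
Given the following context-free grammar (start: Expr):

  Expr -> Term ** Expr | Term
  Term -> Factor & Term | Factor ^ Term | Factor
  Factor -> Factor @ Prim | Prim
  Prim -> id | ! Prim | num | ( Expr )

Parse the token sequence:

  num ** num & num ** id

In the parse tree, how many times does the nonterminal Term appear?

[Expr [Term [Factor [Prim num]]] ** [Expr [Term [Factor [Prim num]] & [Term [Factor [Prim num]]]] ** [Expr [Term [Factor [Prim id]]]]]]

4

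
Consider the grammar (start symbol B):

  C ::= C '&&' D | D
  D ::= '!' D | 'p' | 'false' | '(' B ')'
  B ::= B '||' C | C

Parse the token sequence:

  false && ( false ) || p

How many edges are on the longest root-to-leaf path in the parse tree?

[B [B [C [C [D false]] && [D ( [B [C [D false]]] )]]] || [C [D p]]]

7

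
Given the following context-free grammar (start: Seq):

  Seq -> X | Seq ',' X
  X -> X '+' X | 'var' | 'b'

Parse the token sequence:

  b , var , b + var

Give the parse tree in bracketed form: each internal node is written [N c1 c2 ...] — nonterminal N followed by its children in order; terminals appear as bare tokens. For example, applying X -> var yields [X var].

[Seq [Seq [Seq [X b]] , [X var]] , [X [X b] + [X var]]]

Seq
Seq , X
Seq , X , X
X , X , X
b , X , X
b , var , X
b , var , X + X
b , var , b + X
b , var , b + var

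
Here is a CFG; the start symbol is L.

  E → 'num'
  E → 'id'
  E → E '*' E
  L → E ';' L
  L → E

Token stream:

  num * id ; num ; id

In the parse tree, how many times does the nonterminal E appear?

[L [E [E num] * [E id]] ; [L [E num] ; [L [E id]]]]

5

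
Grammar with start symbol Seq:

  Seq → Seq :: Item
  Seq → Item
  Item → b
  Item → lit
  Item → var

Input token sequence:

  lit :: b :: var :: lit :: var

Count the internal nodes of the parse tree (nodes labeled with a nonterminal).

10

[Seq [Seq [Seq [Seq [Seq [Item lit]] :: [Item b]] :: [Item var]] :: [Item lit]] :: [Item var]]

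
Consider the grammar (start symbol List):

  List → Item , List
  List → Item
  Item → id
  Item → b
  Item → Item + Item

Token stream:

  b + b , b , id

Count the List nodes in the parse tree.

[List [Item [Item b] + [Item b]] , [List [Item b] , [List [Item id]]]]

3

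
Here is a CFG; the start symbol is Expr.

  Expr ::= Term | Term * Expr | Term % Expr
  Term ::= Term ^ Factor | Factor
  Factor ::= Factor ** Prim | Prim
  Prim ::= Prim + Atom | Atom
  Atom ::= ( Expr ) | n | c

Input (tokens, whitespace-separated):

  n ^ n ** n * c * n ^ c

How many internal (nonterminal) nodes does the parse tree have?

[Expr [Term [Term [Factor [Prim [Atom n]]]] ^ [Factor [Factor [Prim [Atom n]]] ** [Prim [Atom n]]]] * [Expr [Term [Factor [Prim [Atom c]]]] * [Expr [Term [Term [Factor [Prim [Atom n]]]] ^ [Factor [Prim [Atom c]]]]]]]

26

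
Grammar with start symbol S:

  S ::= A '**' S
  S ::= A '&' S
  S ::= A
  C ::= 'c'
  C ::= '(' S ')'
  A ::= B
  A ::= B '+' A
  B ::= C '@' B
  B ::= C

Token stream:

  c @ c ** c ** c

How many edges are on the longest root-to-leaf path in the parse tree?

[S [A [B [C c] @ [B [C c]]]] ** [S [A [B [C c]]] ** [S [A [B [C c]]]]]]

6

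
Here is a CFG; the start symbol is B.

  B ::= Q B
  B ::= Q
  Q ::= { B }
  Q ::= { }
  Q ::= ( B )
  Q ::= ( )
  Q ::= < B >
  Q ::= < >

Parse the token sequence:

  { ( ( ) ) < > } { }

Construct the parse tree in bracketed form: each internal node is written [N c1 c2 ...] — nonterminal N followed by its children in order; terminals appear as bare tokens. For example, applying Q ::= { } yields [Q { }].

[B [Q { [B [Q ( [B [Q ( )]] )] [B [Q < >]]] }] [B [Q { }]]]

B
Q B
{ B } B
{ Q B } B
{ ( B ) B } B
{ ( Q ) B } B
{ ( ( ) ) B } B
{ ( ( ) ) Q } B
{ ( ( ) ) < > } B
{ ( ( ) ) < > } Q
{ ( ( ) ) < > } { }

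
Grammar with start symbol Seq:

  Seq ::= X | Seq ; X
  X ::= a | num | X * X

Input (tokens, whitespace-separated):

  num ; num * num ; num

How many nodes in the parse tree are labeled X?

[Seq [Seq [Seq [X num]] ; [X [X num] * [X num]]] ; [X num]]

5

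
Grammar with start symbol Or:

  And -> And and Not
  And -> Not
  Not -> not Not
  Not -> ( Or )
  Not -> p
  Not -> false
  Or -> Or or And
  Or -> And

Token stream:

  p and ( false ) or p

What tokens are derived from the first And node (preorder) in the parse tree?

[Or [Or [And [And [Not p]] and [Not ( [Or [And [Not false]]] )]]] or [And [Not p]]]

p and ( false )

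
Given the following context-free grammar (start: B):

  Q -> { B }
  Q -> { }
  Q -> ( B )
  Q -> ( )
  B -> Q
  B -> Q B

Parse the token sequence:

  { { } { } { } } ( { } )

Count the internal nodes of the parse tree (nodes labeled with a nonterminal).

12

[B [Q { [B [Q { }] [B [Q { }] [B [Q { }]]]] }] [B [Q ( [B [Q { }]] )]]]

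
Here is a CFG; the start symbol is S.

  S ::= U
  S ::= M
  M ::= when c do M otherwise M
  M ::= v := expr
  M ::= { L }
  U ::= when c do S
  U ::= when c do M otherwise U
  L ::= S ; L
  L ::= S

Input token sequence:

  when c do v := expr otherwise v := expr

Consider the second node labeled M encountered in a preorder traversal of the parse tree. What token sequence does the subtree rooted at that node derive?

v := expr

[S [M when c do [M v := expr] otherwise [M v := expr]]]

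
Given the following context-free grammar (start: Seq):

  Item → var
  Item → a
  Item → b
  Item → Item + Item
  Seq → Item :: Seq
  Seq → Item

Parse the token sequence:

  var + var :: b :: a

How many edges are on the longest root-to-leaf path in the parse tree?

[Seq [Item [Item var] + [Item var]] :: [Seq [Item b] :: [Seq [Item a]]]]

4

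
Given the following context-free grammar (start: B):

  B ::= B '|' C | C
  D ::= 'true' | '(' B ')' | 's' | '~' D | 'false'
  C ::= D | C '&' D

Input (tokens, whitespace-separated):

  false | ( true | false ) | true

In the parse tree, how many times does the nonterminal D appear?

5

[B [B [B [C [D false]]] | [C [D ( [B [B [C [D true]]] | [C [D false]]] )]]] | [C [D true]]]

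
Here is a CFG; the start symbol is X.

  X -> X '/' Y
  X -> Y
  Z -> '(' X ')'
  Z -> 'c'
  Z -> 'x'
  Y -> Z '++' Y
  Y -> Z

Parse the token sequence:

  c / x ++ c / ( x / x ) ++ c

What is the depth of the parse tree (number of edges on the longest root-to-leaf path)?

7

[X [X [X [Y [Z c]]] / [Y [Z x] ++ [Y [Z c]]]] / [Y [Z ( [X [X [Y [Z x]]] / [Y [Z x]]] )] ++ [Y [Z c]]]]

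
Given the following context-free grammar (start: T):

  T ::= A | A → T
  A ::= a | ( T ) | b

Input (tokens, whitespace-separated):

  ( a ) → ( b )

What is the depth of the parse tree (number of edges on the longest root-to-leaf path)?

[T [A ( [T [A a]] )] → [T [A ( [T [A b]] )]]]

5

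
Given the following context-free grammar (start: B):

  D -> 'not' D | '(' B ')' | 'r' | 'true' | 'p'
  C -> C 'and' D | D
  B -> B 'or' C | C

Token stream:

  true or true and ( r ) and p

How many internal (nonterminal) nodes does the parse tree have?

13

[B [B [C [D true]]] or [C [C [C [D true]] and [D ( [B [C [D r]]] )]] and [D p]]]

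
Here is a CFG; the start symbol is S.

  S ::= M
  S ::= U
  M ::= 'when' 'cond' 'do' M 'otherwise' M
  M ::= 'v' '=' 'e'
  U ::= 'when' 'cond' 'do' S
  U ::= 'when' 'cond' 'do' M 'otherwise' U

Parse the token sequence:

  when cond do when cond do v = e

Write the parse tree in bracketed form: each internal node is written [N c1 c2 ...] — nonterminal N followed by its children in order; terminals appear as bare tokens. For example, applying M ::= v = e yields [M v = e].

S
U
when cond do S
when cond do U
when cond do when cond do S
when cond do when cond do M
when cond do when cond do v = e

[S [U when cond do [S [U when cond do [S [M v = e]]]]]]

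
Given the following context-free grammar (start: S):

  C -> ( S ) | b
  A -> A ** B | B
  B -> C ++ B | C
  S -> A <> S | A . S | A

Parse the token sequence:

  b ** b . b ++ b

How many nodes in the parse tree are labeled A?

3

[S [A [A [B [C b]]] ** [B [C b]]] . [S [A [B [C b] ++ [B [C b]]]]]]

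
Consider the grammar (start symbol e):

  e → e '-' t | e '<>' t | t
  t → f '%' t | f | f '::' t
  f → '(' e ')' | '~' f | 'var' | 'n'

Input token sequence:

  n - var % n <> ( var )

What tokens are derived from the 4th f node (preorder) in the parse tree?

( var )

[e [e [e [t [f n]]] - [t [f var] % [t [f n]]]] <> [t [f ( [e [t [f var]]] )]]]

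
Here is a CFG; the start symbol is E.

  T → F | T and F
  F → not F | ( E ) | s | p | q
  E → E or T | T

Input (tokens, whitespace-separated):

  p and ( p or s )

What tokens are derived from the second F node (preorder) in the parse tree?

[E [T [T [F p]] and [F ( [E [E [T [F p]]] or [T [F s]]] )]]]

( p or s )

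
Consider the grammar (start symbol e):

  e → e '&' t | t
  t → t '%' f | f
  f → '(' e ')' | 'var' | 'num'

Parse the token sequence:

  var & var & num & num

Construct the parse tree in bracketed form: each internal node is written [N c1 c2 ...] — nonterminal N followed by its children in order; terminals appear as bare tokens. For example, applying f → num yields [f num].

[e [e [e [e [t [f var]]] & [t [f var]]] & [t [f num]]] & [t [f num]]]

e
e & t
e & t & t
e & t & t & t
t & t & t & t
f & t & t & t
var & t & t & t
var & f & t & t
var & var & t & t
var & var & f & t
var & var & num & t
var & var & num & f
var & var & num & num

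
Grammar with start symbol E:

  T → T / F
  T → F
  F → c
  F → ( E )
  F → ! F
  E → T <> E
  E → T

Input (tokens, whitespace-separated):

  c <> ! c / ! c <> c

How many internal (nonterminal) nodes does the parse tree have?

[E [T [F c]] <> [E [T [T [F ! [F c]]] / [F ! [F c]]] <> [E [T [F c]]]]]

13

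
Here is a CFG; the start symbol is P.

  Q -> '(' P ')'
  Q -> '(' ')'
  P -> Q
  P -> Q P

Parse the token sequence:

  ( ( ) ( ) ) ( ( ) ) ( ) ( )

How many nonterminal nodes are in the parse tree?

[P [Q ( [P [Q ( )] [P [Q ( )]]] )] [P [Q ( [P [Q ( )]] )] [P [Q ( )] [P [Q ( )]]]]]

14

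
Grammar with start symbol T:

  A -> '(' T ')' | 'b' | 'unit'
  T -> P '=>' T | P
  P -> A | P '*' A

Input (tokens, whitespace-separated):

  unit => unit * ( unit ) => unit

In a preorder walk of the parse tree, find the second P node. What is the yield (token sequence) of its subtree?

unit * ( unit )

[T [P [A unit]] => [T [P [P [A unit]] * [A ( [T [P [A unit]]] )]] => [T [P [A unit]]]]]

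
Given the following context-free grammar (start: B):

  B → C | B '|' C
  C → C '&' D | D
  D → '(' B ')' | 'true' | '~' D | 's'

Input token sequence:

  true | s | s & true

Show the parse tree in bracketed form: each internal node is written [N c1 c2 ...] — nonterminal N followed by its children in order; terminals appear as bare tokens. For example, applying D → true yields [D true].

B
B | C
B | C | C
C | C | C
D | C | C
true | C | C
true | D | C
true | s | C
true | s | C & D
true | s | D & D
true | s | s & D
true | s | s & true

[B [B [B [C [D true]]] | [C [D s]]] | [C [C [D s]] & [D true]]]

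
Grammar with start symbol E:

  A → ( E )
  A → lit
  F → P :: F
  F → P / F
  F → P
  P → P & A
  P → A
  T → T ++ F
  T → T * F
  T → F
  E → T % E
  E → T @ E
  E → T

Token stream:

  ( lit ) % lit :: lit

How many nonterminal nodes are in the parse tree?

[E [T [F [P [A ( [E [T [F [P [A lit]]]]] )]]]] % [E [T [F [P [A lit]] :: [F [P [A lit]]]]]]]

18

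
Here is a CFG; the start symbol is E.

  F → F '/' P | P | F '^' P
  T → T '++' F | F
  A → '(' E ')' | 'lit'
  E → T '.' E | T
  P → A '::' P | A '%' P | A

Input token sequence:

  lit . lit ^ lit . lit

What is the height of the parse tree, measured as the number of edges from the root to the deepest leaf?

7

[E [T [F [P [A lit]]]] . [E [T [F [F [P [A lit]]] ^ [P [A lit]]]] . [E [T [F [P [A lit]]]]]]]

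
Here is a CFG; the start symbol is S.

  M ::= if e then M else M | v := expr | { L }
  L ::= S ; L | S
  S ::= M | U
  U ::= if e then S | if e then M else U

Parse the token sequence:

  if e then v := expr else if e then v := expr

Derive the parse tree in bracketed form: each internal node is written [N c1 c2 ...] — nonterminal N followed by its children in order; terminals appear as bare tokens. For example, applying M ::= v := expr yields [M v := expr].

[S [U if e then [M v := expr] else [U if e then [S [M v := expr]]]]]

S
U
if e then M else U
if e then v := expr else U
if e then v := expr else if e then S
if e then v := expr else if e then M
if e then v := expr else if e then v := expr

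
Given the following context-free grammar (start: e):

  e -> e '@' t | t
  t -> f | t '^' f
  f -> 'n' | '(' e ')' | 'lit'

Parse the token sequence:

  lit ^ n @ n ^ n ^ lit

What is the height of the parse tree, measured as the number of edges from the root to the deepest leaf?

5

[e [e [t [t [f lit]] ^ [f n]]] @ [t [t [t [f n]] ^ [f n]] ^ [f lit]]]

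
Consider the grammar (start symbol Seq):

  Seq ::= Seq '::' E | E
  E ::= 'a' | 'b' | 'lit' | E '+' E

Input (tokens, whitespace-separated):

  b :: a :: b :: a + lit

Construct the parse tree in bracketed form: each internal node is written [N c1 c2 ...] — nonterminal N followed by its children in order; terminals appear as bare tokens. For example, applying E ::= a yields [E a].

[Seq [Seq [Seq [Seq [E b]] :: [E a]] :: [E b]] :: [E [E a] + [E lit]]]

Seq
Seq :: E
Seq :: E :: E
Seq :: E :: E :: E
E :: E :: E :: E
b :: E :: E :: E
b :: a :: E :: E
b :: a :: b :: E
b :: a :: b :: E + E
b :: a :: b :: a + E
b :: a :: b :: a + lit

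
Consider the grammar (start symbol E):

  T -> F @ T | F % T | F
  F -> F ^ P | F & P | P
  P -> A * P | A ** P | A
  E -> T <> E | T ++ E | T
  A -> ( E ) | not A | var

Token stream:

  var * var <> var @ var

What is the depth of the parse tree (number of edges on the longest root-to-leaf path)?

[E [T [F [P [A var] * [P [A var]]]]] <> [E [T [F [P [A var]]] @ [T [F [P [A var]]]]]]]

7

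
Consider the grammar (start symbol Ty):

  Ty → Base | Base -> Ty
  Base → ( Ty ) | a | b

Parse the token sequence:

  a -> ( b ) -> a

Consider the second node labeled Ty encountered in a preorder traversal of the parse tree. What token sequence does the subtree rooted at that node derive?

[Ty [Base a] -> [Ty [Base ( [Ty [Base b]] )] -> [Ty [Base a]]]]

( b ) -> a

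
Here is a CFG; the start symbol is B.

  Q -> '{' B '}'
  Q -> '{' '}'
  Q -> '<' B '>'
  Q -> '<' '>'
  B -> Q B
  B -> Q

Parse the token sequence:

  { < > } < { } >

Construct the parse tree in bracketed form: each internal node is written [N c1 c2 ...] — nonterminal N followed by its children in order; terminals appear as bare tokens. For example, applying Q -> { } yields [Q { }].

[B [Q { [B [Q < >]] }] [B [Q < [B [Q { }]] >]]]

B
Q B
{ B } B
{ Q } B
{ < > } B
{ < > } Q
{ < > } < B >
{ < > } < Q >
{ < > } < { } >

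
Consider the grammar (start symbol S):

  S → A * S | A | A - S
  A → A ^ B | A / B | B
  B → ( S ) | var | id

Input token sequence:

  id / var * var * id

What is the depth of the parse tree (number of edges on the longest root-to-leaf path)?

5

[S [A [A [B id]] / [B var]] * [S [A [B var]] * [S [A [B id]]]]]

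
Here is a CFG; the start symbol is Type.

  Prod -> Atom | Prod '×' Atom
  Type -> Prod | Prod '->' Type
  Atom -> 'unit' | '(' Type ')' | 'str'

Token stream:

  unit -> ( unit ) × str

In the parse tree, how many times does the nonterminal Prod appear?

[Type [Prod [Atom unit]] -> [Type [Prod [Prod [Atom ( [Type [Prod [Atom unit]]] )]] × [Atom str]]]]

4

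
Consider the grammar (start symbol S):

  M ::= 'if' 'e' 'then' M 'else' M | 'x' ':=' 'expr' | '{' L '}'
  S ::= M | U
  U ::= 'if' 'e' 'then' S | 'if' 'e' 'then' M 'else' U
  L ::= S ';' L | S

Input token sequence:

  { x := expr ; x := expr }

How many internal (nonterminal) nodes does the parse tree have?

[S [M { [L [S [M x := expr]] ; [L [S [M x := expr]]]] }]]

8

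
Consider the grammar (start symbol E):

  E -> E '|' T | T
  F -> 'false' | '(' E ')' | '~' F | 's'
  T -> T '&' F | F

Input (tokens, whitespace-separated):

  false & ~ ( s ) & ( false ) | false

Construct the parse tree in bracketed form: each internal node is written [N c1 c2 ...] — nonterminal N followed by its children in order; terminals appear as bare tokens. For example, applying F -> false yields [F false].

E
E | T
T | T
T & F | T
T & F & F | T
F & F & F | T
false & F & F | T
false & ~ F & F | T
false & ~ ( E ) & F | T
false & ~ ( T ) & F | T
false & ~ ( F ) & F | T
false & ~ ( s ) & F | T
false & ~ ( s ) & ( E ) | T
false & ~ ( s ) & ( T ) | T
false & ~ ( s ) & ( F ) | T
false & ~ ( s ) & ( false ) | T
false & ~ ( s ) & ( false ) | F
false & ~ ( s ) & ( false ) | false

[E [E [T [T [T [F false]] & [F ~ [F ( [E [T [F s]]] )]]] & [F ( [E [T [F false]]] )]]] | [T [F false]]]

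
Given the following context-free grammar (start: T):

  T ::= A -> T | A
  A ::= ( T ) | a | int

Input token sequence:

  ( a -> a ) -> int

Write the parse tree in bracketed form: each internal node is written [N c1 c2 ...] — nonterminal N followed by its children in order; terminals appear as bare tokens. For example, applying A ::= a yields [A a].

T
A -> T
( T ) -> T
( A -> T ) -> T
( a -> T ) -> T
( a -> A ) -> T
( a -> a ) -> T
( a -> a ) -> A
( a -> a ) -> int

[T [A ( [T [A a] -> [T [A a]]] )] -> [T [A int]]]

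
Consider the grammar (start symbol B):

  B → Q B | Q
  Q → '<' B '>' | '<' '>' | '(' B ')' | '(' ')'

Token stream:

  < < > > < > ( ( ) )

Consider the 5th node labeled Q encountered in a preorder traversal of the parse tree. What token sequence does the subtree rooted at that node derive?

[B [Q < [B [Q < >]] >] [B [Q < >] [B [Q ( [B [Q ( )]] )]]]]

( )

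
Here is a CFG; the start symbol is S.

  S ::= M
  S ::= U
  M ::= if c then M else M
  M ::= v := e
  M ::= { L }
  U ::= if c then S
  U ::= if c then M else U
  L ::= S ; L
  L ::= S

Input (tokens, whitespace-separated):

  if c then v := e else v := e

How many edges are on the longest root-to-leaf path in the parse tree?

3

[S [M if c then [M v := e] else [M v := e]]]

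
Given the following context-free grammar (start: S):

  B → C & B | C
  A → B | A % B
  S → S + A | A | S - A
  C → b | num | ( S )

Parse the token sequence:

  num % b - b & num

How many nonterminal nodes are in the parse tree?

13

[S [S [A [A [B [C num]]] % [B [C b]]]] - [A [B [C b] & [B [C num]]]]]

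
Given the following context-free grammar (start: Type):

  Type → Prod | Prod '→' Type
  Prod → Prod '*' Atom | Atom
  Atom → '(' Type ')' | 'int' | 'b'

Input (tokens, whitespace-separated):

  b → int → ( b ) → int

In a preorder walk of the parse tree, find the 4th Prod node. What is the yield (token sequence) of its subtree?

[Type [Prod [Atom b]] → [Type [Prod [Atom int]] → [Type [Prod [Atom ( [Type [Prod [Atom b]]] )]] → [Type [Prod [Atom int]]]]]]

b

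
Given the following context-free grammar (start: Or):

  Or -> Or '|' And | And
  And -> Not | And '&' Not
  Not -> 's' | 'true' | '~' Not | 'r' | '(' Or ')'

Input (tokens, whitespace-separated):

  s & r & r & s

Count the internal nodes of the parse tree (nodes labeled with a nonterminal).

[Or [And [And [And [And [Not s]] & [Not r]] & [Not r]] & [Not s]]]

9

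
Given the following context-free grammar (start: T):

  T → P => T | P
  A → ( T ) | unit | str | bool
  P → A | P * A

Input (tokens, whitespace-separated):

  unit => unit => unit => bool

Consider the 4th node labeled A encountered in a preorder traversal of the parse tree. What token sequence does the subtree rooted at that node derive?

[T [P [A unit]] => [T [P [A unit]] => [T [P [A unit]] => [T [P [A bool]]]]]]

bool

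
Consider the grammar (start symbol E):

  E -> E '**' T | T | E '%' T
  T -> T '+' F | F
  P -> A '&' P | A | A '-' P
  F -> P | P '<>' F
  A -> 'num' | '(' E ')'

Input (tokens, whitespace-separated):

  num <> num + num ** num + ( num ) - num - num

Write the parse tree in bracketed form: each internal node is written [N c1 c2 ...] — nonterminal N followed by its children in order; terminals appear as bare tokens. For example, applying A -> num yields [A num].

[E [E [T [T [F [P [A num]] <> [F [P [A num]]]]] + [F [P [A num]]]]] ** [T [T [F [P [A num]]]] + [F [P [A ( [E [T [F [P [A num]]]]] )] - [P [A num] - [P [A num]]]]]]]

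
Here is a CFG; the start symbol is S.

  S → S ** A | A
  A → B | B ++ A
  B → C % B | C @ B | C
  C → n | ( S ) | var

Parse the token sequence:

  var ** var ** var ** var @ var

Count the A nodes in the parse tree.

4

[S [S [S [S [A [B [C var]]]] ** [A [B [C var]]]] ** [A [B [C var]]]] ** [A [B [C var] @ [B [C var]]]]]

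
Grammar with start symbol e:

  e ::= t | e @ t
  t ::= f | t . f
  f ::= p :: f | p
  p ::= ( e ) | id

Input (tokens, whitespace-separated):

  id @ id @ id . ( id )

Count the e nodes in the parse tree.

4

[e [e [e [t [f [p id]]]] @ [t [f [p id]]]] @ [t [t [f [p id]]] . [f [p ( [e [t [f [p id]]]] )]]]]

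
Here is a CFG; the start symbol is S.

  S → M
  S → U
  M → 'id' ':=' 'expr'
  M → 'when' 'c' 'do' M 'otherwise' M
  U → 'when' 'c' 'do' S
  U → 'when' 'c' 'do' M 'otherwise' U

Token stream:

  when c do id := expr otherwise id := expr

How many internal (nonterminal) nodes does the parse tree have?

4

[S [M when c do [M id := expr] otherwise [M id := expr]]]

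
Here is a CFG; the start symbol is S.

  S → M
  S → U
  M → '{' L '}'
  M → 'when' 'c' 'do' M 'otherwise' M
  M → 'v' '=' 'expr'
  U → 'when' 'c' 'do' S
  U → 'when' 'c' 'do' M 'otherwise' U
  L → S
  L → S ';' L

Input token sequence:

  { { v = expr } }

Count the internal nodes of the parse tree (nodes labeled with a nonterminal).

[S [M { [L [S [M { [L [S [M v = expr]]] }]]] }]]

8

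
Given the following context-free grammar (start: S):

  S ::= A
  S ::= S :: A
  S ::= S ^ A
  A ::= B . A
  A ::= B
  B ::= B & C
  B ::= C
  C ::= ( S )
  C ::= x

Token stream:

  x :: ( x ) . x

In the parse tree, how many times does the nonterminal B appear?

[S [S [A [B [C x]]]] :: [A [B [C ( [S [A [B [C x]]]] )]] . [A [B [C x]]]]]

4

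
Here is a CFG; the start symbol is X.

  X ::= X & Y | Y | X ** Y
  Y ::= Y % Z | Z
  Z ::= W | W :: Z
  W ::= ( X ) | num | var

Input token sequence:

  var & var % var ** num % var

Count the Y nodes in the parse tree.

5

[X [X [X [Y [Z [W var]]]] & [Y [Y [Z [W var]]] % [Z [W var]]]] ** [Y [Y [Z [W num]]] % [Z [W var]]]]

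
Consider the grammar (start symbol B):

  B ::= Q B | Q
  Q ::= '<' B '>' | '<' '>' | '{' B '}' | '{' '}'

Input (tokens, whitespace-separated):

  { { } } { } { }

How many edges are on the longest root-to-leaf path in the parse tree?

4

[B [Q { [B [Q { }]] }] [B [Q { }] [B [Q { }]]]]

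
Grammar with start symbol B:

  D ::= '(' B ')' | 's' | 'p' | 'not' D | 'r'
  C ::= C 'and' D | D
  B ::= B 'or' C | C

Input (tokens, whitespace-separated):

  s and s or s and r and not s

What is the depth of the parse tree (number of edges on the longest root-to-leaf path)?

5

[B [B [C [C [D s]] and [D s]]] or [C [C [C [D s]] and [D r]] and [D not [D s]]]]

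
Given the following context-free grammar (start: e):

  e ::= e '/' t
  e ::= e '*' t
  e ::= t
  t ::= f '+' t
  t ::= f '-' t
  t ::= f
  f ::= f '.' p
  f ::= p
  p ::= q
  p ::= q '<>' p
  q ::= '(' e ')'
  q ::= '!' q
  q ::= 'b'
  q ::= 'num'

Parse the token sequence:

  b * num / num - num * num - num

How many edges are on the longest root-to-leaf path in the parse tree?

8

[e [e [e [e [t [f [p [q b]]]]] * [t [f [p [q num]]]]] / [t [f [p [q num]]] - [t [f [p [q num]]]]]] * [t [f [p [q num]]] - [t [f [p [q num]]]]]]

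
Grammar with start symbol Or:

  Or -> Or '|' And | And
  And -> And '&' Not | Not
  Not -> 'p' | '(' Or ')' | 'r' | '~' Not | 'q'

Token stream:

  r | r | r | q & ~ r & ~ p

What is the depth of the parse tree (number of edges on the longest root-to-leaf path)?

[Or [Or [Or [Or [And [Not r]]] | [And [Not r]]] | [And [Not r]]] | [And [And [And [Not q]] & [Not ~ [Not r]]] & [Not ~ [Not p]]]]

6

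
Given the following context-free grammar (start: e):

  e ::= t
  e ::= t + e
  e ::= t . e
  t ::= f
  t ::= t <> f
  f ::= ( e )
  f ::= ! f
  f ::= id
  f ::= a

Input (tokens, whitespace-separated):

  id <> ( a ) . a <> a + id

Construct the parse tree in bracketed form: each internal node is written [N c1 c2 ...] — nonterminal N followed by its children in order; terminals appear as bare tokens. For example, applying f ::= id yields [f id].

e
t . e
t <> f . e
f <> f . e
id <> f . e
id <> ( e ) . e
id <> ( t ) . e
id <> ( f ) . e
id <> ( a ) . e
id <> ( a ) . t + e
id <> ( a ) . t <> f + e
id <> ( a ) . f <> f + e
id <> ( a ) . a <> f + e
id <> ( a ) . a <> a + e
id <> ( a ) . a <> a + t
id <> ( a ) . a <> a + f
id <> ( a ) . a <> a + id

[e [t [t [f id]] <> [f ( [e [t [f a]]] )]] . [e [t [t [f a]] <> [f a]] + [e [t [f id]]]]]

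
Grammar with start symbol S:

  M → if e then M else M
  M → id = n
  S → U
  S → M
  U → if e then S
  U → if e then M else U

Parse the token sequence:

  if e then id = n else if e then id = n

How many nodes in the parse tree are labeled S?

[S [U if e then [M id = n] else [U if e then [S [M id = n]]]]]

2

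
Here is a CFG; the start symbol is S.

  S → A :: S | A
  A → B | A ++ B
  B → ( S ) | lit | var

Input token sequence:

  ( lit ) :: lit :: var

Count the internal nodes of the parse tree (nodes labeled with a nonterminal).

12

[S [A [B ( [S [A [B lit]]] )]] :: [S [A [B lit]] :: [S [A [B var]]]]]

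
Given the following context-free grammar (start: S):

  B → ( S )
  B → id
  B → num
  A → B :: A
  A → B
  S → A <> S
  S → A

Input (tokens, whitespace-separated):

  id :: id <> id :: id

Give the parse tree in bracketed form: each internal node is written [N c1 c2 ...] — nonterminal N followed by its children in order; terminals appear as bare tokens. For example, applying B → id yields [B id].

S
A <> S
B :: A <> S
id :: A <> S
id :: B <> S
id :: id <> S
id :: id <> A
id :: id <> B :: A
id :: id <> id :: A
id :: id <> id :: B
id :: id <> id :: id

[S [A [B id] :: [A [B id]]] <> [S [A [B id] :: [A [B id]]]]]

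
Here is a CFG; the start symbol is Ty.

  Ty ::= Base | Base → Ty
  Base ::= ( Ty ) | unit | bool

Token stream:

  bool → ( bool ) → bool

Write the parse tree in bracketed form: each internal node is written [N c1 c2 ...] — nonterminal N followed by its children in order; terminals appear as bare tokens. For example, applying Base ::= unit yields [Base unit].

[Ty [Base bool] → [Ty [Base ( [Ty [Base bool]] )] → [Ty [Base bool]]]]

Ty
Base → Ty
bool → Ty
bool → Base → Ty
bool → ( Ty ) → Ty
bool → ( Base ) → Ty
bool → ( bool ) → Ty
bool → ( bool ) → Base
bool → ( bool ) → bool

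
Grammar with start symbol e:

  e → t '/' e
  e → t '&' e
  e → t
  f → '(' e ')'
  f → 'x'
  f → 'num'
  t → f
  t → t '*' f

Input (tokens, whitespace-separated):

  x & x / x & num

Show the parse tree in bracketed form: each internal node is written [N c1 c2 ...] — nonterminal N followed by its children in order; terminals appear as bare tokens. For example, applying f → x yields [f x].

e
t & e
f & e
x & e
x & t / e
x & f / e
x & x / e
x & x / t & e
x & x / f & e
x & x / x & e
x & x / x & t
x & x / x & f
x & x / x & num

[e [t [f x]] & [e [t [f x]] / [e [t [f x]] & [e [t [f num]]]]]]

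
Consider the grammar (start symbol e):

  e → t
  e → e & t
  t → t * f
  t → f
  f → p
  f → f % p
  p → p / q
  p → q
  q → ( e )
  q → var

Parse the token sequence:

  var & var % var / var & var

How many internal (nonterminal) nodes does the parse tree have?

20

[e [e [e [t [f [p [q var]]]]] & [t [f [f [p [q var]]] % [p [p [q var]] / [q var]]]]] & [t [f [p [q var]]]]]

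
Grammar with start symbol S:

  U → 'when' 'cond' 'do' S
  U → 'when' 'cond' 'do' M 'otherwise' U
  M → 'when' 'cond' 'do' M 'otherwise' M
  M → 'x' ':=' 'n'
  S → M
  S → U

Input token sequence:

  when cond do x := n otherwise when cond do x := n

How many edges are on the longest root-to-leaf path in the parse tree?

5

[S [U when cond do [M x := n] otherwise [U when cond do [S [M x := n]]]]]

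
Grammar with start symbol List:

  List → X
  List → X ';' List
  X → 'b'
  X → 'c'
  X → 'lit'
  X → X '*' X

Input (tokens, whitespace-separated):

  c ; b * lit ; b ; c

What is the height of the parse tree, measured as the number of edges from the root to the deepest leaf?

5

[List [X c] ; [List [X [X b] * [X lit]] ; [List [X b] ; [List [X c]]]]]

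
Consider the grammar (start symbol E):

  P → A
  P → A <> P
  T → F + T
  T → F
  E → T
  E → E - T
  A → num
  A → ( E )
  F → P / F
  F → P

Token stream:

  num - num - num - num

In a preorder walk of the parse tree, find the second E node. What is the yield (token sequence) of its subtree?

[E [E [E [E [T [F [P [A num]]]]] - [T [F [P [A num]]]]] - [T [F [P [A num]]]]] - [T [F [P [A num]]]]]

num - num - num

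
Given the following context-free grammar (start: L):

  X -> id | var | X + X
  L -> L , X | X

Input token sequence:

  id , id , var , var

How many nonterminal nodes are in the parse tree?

[L [L [L [L [X id]] , [X id]] , [X var]] , [X var]]

8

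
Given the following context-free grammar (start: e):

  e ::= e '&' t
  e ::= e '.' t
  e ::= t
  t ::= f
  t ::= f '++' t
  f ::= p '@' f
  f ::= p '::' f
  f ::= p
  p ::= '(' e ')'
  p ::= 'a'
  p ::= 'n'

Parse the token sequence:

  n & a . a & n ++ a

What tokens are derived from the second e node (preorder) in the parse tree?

[e [e [e [e [t [f [p n]]]] & [t [f [p a]]]] . [t [f [p a]]]] & [t [f [p n]] ++ [t [f [p a]]]]]

n & a . a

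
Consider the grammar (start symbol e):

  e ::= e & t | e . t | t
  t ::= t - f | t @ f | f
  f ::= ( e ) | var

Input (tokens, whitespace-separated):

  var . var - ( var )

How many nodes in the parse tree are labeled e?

3

[e [e [t [f var]]] . [t [t [f var]] - [f ( [e [t [f var]]] )]]]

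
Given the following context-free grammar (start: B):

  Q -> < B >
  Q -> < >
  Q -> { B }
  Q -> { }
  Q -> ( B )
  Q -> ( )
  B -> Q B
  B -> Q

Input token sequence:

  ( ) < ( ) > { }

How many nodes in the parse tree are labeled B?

4

[B [Q ( )] [B [Q < [B [Q ( )]] >] [B [Q { }]]]]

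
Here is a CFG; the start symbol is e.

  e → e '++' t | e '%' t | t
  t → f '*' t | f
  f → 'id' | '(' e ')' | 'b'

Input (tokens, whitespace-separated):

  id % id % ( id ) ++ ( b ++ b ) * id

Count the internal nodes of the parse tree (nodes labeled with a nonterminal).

23

[e [e [e [e [t [f id]]] % [t [f id]]] % [t [f ( [e [t [f id]]] )]]] ++ [t [f ( [e [e [t [f b]]] ++ [t [f b]]] )] * [t [f id]]]]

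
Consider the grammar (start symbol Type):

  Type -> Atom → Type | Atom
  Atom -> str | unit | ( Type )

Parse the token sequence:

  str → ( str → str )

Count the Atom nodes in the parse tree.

4

[Type [Atom str] → [Type [Atom ( [Type [Atom str] → [Type [Atom str]]] )]]]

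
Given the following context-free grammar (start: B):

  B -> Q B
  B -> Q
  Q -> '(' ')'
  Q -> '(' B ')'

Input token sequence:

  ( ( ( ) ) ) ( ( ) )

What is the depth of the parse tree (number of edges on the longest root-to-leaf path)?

[B [Q ( [B [Q ( [B [Q ( )]] )]] )] [B [Q ( [B [Q ( )]] )]]]

6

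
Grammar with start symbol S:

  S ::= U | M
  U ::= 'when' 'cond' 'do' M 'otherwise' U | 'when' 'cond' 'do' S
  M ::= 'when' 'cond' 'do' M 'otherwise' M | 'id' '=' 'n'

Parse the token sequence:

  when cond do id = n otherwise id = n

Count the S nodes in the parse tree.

1

[S [M when cond do [M id = n] otherwise [M id = n]]]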